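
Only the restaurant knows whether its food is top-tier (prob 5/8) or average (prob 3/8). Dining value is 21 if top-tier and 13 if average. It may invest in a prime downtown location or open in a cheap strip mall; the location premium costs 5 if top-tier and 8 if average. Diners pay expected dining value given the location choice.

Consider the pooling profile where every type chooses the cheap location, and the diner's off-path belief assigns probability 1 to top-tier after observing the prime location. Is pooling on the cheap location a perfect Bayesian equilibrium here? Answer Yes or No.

Yes

On path, the diner holds the prior and pays 5/8·21 + 3/8·13 = 18. Off path (the prime location), believing top-tier, it pays 21.
top-tier: the cheap location nets 18; the prime location nets 21 − 5 = 16. top-tier stays.
average: the cheap location nets 18; the prime location nets 21 − 8 = 13. average stays.
No type deviates, so pooling is sustained.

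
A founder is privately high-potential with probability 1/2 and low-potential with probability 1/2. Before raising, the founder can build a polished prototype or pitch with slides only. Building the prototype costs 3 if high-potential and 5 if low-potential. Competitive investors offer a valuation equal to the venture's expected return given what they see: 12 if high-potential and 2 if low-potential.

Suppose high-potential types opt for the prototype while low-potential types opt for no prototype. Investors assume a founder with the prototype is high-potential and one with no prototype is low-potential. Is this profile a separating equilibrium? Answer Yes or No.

No

Under these beliefs, the prototype earns valuation 12 and no prototype earns valuation 2.
high-potential: the prototype nets 12 − 3 = 9; no prototype nets 2. high-potential prefers the prototype.
low-potential: the prototype nets 12 − 5 = 7; no prototype nets 2. low-potential would deviate to the prototype.
low-potential has a profitable deviation, so the profile is not an equilibrium.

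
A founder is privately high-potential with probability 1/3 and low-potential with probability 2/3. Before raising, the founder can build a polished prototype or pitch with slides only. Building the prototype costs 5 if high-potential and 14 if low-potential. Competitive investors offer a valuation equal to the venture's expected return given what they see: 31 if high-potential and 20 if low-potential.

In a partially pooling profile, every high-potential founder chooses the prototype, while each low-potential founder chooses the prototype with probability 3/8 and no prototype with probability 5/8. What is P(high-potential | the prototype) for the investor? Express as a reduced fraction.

4/7

P(the prototype) = (1/3)·1 + (2/3)·(3/8) = 7/12.
By Bayes' rule, P(high-potential | the prototype) = (1/3) / (7/12) = 4/7.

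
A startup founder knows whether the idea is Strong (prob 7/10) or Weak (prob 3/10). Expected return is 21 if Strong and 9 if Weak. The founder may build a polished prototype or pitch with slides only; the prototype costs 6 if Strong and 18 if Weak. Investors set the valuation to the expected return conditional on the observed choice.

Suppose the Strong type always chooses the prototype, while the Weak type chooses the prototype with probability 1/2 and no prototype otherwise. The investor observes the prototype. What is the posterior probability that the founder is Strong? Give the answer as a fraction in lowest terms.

14/17

P(the prototype) = (7/10)·1 + (3/10)·(1/2) = 17/20.
By Bayes' rule, P(Strong | the prototype) = (7/10) / (17/20) = 14/17.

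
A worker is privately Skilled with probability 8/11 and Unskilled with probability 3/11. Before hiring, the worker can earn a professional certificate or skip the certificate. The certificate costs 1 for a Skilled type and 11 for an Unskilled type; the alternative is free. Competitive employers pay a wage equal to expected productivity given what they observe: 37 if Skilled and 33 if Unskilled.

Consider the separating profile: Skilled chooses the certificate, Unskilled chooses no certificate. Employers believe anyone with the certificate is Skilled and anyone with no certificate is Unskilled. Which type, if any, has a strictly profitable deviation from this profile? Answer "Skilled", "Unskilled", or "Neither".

Neither

The certificate pays 37; no certificate pays 33.
Skilled: assigned the certificate, nets 37 − 1 = 36; deviating to no certificate nets 33.
Unskilled: assigned no certificate, nets 33; deviating to the certificate nets 37 − 11 = 26.
Both types strictly prefer their assigned action; no profitable deviation.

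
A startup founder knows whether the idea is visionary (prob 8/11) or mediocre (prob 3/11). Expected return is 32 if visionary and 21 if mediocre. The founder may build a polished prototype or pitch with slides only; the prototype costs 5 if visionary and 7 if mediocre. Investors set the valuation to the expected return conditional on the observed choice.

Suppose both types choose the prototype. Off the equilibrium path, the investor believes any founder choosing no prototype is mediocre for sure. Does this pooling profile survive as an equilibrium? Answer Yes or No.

On path, the investor holds the prior and pays 8/11·32 + 3/11·21 = 29. Off path (no prototype), believing mediocre, it pays 21.
visionary: the prototype nets 29 − 5 = 24; no prototype nets 21. visionary stays.
mediocre: the prototype nets 29 − 7 = 22; no prototype nets 21. mediocre stays.
No type deviates, so pooling is sustained.

Yes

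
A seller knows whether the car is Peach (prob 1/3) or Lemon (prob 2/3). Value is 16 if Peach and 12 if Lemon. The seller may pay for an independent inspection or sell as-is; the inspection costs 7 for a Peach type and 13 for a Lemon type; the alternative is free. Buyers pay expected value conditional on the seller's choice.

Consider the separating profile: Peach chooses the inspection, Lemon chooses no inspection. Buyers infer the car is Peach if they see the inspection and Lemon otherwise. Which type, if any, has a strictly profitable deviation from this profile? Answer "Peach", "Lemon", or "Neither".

The inspection pays 16; no inspection pays 12.
Peach: assigned the inspection, nets 16 − 7 = 9; deviating to no inspection nets 12.
Lemon: assigned no inspection, nets 12; deviating to the inspection nets 16 − 13 = 3.
The Peach type gains 3 by deviating.

Peach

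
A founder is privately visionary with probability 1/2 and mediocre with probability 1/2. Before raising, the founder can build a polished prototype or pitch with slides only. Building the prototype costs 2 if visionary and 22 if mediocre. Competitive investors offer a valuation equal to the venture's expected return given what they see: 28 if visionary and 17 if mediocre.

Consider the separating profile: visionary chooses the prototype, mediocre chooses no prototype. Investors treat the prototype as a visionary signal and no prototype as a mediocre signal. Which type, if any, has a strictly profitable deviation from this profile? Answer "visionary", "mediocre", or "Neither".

Neither

The prototype pays 28; no prototype pays 17.
visionary: assigned the prototype, nets 28 − 2 = 26; deviating to no prototype nets 17.
mediocre: assigned no prototype, nets 17; deviating to the prototype nets 28 − 22 = 6.
Both types strictly prefer their assigned action; no profitable deviation.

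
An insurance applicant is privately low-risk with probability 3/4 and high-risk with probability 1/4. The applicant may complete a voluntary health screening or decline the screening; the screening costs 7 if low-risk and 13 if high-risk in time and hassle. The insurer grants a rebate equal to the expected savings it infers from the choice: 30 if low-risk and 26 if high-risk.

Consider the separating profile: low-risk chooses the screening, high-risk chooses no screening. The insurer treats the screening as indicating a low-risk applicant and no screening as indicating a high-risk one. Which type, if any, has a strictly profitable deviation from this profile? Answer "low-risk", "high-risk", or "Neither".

The screening pays 30; no screening pays 26.
low-risk: assigned the screening, nets 30 − 7 = 23; deviating to no screening nets 26.
high-risk: assigned no screening, nets 26; deviating to the screening nets 30 − 13 = 17.
The low-risk type gains 3 by deviating.

low-risk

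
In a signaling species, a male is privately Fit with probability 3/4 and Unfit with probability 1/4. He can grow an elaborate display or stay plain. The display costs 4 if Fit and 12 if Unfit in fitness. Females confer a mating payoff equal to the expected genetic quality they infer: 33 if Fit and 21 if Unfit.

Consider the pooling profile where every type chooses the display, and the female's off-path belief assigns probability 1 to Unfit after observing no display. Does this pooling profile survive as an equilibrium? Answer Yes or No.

On path, the female holds the prior and pays 3/4·33 + 1/4·21 = 30. Off path (no display), believing Unfit, it pays 21.
Fit: the display nets 30 − 4 = 26; no display nets 21. Fit stays.
Unfit: the display nets 30 − 12 = 18; no display nets 21. Unfit would deviate.
A type deviates, so pooling fails.

No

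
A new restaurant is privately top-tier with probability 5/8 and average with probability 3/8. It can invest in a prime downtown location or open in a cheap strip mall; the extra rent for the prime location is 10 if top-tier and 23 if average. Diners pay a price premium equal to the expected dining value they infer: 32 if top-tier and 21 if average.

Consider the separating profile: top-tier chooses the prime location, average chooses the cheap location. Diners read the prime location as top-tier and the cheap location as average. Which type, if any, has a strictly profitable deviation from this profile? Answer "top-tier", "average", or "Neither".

The prime location pays 32; the cheap location pays 21.
top-tier: assigned the prime location, nets 32 − 10 = 22; deviating to the cheap location nets 21.
average: assigned the cheap location, nets 21; deviating to the prime location nets 32 − 23 = 9.
Both types strictly prefer their assigned action; no profitable deviation.

Neither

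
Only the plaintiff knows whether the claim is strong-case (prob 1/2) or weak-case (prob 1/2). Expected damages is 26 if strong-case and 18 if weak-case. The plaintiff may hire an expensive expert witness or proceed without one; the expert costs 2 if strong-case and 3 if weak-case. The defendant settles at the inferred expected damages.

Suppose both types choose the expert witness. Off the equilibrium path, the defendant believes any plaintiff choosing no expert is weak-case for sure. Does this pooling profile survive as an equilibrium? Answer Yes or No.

On path, the defendant holds the prior and pays 1/2·26 + 1/2·18 = 22. Off path (no expert), believing weak-case, it pays 18.
strong-case: the expert witness nets 22 − 2 = 20; no expert nets 18. strong-case stays.
weak-case: the expert witness nets 22 − 3 = 19; no expert nets 18. weak-case stays.
No type deviates, so pooling is sustained.

Yes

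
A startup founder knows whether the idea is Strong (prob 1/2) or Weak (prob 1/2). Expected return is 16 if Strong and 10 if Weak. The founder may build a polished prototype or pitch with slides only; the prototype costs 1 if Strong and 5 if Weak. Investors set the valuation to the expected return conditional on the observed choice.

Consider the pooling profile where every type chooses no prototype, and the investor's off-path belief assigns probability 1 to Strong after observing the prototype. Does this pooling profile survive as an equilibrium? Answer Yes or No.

On path, the investor holds the prior and pays 1/2·16 + 1/2·10 = 13. Off path (the prototype), believing Strong, it pays 16.
Strong: no prototype nets 13; the prototype nets 16 − 1 = 15. Strong would deviate.
Weak: no prototype nets 13; the prototype nets 16 − 5 = 11. Weak stays.
A type deviates, so pooling fails.

No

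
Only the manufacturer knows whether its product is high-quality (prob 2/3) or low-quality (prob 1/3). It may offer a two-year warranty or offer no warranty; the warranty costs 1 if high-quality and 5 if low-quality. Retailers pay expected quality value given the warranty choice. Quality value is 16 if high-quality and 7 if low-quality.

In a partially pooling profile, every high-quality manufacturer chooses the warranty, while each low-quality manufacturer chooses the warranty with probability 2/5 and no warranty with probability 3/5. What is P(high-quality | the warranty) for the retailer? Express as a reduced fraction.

P(the warranty) = (2/3)·1 + (1/3)·(2/5) = 4/5.
By Bayes' rule, P(high-quality | the warranty) = (2/3) / (4/5) = 5/6.

5/6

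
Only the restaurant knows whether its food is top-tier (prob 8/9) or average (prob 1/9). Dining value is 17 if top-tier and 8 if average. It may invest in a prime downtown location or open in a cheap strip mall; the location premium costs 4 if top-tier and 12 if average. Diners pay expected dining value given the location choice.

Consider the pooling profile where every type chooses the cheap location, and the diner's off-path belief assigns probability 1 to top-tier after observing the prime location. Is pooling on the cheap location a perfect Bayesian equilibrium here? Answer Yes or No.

Yes

On path, the diner holds the prior and pays 8/9·17 + 1/9·8 = 16. Off path (the prime location), believing top-tier, it pays 17.
top-tier: the cheap location nets 16; the prime location nets 17 − 4 = 13. top-tier stays.
average: the cheap location nets 16; the prime location nets 17 − 12 = 5. average stays.
No type deviates, so pooling is sustained.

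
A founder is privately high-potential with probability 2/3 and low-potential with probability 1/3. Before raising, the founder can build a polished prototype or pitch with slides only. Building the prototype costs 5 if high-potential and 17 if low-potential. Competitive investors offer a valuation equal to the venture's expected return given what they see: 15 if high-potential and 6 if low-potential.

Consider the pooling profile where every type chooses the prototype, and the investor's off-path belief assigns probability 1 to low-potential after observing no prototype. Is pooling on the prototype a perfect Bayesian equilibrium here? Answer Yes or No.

On path, the investor holds the prior and pays 2/3·15 + 1/3·6 = 12. Off path (no prototype), believing low-potential, it pays 6.
high-potential: the prototype nets 12 − 5 = 7; no prototype nets 6. high-potential stays.
low-potential: the prototype nets 12 − 17 = -5; no prototype nets 6. low-potential would deviate.
A type deviates, so pooling fails.

No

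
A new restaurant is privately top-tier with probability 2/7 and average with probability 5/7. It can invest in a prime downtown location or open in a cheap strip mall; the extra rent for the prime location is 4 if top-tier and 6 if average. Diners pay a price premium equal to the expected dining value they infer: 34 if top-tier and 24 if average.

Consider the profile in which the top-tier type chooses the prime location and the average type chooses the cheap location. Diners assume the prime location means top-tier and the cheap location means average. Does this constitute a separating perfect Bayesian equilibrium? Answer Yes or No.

No

Under these beliefs, the prime location earns price premium 34 and the cheap location earns price premium 24.
top-tier: the prime location nets 34 − 4 = 30; the cheap location nets 24. top-tier prefers the prime location.
average: the prime location nets 34 − 6 = 28; the cheap location nets 24. average would deviate to the prime location.
average has a profitable deviation, so the profile is not an equilibrium.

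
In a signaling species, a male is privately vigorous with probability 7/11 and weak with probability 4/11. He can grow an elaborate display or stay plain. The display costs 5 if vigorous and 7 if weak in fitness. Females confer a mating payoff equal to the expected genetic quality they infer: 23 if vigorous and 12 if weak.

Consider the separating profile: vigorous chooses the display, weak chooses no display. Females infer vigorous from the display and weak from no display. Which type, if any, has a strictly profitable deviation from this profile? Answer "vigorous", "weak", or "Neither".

The display pays 23; no display pays 12.
vigorous: assigned the display, nets 23 − 5 = 18; deviating to no display nets 12.
weak: assigned no display, nets 12; deviating to the display nets 23 − 7 = 16.
The weak type gains 4 by deviating.

weak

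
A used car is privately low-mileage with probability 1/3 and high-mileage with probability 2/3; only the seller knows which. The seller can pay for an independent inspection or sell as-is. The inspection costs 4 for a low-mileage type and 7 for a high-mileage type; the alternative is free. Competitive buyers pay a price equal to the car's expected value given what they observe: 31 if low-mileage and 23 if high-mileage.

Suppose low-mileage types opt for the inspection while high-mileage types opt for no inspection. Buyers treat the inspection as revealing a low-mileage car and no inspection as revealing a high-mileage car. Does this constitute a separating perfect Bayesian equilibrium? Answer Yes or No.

Under these beliefs, the inspection earns price 31 and no inspection earns price 23.
low-mileage: the inspection nets 31 − 4 = 27; no inspection nets 23. low-mileage prefers the inspection.
high-mileage: the inspection nets 31 − 7 = 24; no inspection nets 23. high-mileage would deviate to the inspection.
high-mileage has a profitable deviation, so the profile is not an equilibrium.

No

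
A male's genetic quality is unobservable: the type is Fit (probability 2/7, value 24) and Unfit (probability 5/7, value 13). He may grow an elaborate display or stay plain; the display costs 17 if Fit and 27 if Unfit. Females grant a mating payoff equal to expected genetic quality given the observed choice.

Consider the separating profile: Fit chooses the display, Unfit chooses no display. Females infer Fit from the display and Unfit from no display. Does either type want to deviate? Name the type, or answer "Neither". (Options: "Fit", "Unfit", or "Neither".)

The display pays 24; no display pays 13.
Fit: assigned the display, nets 24 − 17 = 7; deviating to no display nets 13.
Unfit: assigned no display, nets 13; deviating to the display nets 24 − 27 = -3.
The Fit type gains 6 by deviating.

Fit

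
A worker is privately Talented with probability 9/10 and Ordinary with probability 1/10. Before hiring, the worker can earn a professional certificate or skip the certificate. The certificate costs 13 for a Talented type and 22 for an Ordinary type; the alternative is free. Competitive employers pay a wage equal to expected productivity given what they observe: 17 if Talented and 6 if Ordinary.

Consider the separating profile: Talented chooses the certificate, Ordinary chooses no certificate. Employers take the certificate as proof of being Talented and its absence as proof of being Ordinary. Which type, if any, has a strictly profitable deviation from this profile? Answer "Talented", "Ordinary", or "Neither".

Talented

The certificate pays 17; no certificate pays 6.
Talented: assigned the certificate, nets 17 − 13 = 4; deviating to no certificate nets 6.
Ordinary: assigned no certificate, nets 6; deviating to the certificate nets 17 − 22 = -5.
The Talented type gains 2 by deviating.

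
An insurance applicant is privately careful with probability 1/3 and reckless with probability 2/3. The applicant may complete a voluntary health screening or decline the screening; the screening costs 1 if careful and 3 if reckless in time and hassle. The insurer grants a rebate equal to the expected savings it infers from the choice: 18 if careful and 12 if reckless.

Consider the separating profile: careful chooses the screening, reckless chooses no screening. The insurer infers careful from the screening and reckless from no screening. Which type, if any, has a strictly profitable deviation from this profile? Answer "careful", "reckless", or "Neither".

The screening pays 18; no screening pays 12.
careful: assigned the screening, nets 18 − 1 = 17; deviating to no screening nets 12.
reckless: assigned no screening, nets 12; deviating to the screening nets 18 − 3 = 15.
The reckless type gains 3 by deviating.

reckless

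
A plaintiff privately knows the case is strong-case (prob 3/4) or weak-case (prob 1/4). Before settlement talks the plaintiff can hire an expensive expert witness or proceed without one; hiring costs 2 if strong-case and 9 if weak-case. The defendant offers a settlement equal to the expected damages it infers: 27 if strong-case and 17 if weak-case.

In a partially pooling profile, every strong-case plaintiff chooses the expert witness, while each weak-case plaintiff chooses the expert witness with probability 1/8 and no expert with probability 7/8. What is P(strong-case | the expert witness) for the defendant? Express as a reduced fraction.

P(the expert witness) = (3/4)·1 + (1/4)·(1/8) = 25/32.
By Bayes' rule, P(strong-case | the expert witness) = (3/4) / (25/32) = 24/25.

24/25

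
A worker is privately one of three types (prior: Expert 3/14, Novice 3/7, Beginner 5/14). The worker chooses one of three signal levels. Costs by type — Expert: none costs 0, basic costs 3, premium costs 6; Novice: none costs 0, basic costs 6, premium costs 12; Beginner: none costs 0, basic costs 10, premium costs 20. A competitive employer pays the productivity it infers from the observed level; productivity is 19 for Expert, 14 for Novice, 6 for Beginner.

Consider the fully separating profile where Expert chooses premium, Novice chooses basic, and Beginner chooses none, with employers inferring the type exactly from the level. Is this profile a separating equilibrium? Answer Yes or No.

Yes

Separating wages: premium → 19, basic → 14, none → 6.
Expert (assigned premium): none: 6 − 0 = 6; basic: 14 − 3 = 11; premium: 19 − 6 = 13. Expert stays.
Novice (assigned basic): none: 6 − 0 = 6; basic: 14 − 6 = 8; premium: 19 − 12 = 7. Novice stays.
Beginner (assigned none): none: 6 − 0 = 6; basic: 14 − 10 = 4; premium: 19 − 20 = -1. Beginner stays.
Every type prefers its assigned level; separation holds.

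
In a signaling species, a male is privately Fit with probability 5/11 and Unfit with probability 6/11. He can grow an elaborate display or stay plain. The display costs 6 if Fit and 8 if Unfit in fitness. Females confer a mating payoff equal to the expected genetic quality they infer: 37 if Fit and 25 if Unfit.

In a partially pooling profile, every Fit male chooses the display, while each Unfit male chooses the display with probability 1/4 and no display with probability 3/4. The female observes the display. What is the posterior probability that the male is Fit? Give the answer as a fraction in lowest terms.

P(the display) = (5/11)·1 + (6/11)·(1/4) = 13/22.
By Bayes' rule, P(Fit | the display) = (5/11) / (13/22) = 10/13.

10/13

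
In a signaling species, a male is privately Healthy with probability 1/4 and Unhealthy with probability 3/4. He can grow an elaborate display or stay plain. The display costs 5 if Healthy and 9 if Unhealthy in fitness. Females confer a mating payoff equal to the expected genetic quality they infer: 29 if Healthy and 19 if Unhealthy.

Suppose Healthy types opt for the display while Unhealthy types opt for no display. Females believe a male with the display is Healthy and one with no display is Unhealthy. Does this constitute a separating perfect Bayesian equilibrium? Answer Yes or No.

Under these beliefs, the display earns mating payoff 29 and no display earns mating payoff 19.
Healthy: the display nets 29 − 5 = 24; no display nets 19. Healthy prefers the display.
Unhealthy: the display nets 29 − 9 = 20; no display nets 19. Unhealthy would deviate to the display.
Unhealthy has a profitable deviation, so the profile is not an equilibrium.

No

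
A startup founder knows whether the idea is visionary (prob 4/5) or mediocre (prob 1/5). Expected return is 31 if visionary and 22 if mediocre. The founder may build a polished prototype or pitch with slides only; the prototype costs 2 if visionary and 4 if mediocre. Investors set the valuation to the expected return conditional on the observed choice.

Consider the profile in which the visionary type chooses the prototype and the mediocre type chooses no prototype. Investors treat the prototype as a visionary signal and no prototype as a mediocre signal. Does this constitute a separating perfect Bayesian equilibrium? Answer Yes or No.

No

Under these beliefs, the prototype earns valuation 31 and no prototype earns valuation 22.
visionary: the prototype nets 31 − 2 = 29; no prototype nets 22. visionary prefers the prototype.
mediocre: the prototype nets 31 − 4 = 27; no prototype nets 22. mediocre would deviate to the prototype.
mediocre has a profitable deviation, so the profile is not an equilibrium.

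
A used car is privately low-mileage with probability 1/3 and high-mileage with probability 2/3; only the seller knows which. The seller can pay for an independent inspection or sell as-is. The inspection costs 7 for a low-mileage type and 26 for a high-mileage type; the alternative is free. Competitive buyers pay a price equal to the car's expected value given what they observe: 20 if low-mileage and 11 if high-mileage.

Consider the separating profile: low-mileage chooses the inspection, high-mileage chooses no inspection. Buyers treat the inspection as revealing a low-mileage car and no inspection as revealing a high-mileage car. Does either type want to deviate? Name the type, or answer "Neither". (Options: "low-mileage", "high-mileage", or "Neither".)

The inspection pays 20; no inspection pays 11.
low-mileage: assigned the inspection, nets 20 − 7 = 13; deviating to no inspection nets 11.
high-mileage: assigned no inspection, nets 11; deviating to the inspection nets 20 − 26 = -6.
Both types strictly prefer their assigned action; no profitable deviation.

Neither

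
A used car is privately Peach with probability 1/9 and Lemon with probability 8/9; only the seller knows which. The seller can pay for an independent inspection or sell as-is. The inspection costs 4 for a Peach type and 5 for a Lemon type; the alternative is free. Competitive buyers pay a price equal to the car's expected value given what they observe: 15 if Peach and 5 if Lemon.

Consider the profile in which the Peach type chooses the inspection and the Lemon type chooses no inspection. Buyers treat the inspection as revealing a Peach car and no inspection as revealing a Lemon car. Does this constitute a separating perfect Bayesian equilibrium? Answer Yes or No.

No

Under these beliefs, the inspection earns price 15 and no inspection earns price 5.
Peach: the inspection nets 15 − 4 = 11; no inspection nets 5. Peach prefers the inspection.
Lemon: the inspection nets 15 − 5 = 10; no inspection nets 5. Lemon would deviate to the inspection.
Lemon has a profitable deviation, so the profile is not an equilibrium.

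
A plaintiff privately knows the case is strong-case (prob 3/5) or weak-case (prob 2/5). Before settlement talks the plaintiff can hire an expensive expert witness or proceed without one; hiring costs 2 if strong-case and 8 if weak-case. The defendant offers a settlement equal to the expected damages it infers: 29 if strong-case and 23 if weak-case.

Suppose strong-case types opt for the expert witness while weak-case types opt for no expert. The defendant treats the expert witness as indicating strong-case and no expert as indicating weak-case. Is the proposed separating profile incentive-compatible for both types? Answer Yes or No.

Under these beliefs, the expert witness earns settlement 29 and no expert earns settlement 23.
strong-case: the expert witness nets 29 − 2 = 27; no expert nets 23. strong-case prefers the expert witness.
weak-case: the expert witness nets 29 − 8 = 21; no expert nets 23. weak-case prefers no expert.
Neither type deviates, so the separating profile is an equilibrium.

Yes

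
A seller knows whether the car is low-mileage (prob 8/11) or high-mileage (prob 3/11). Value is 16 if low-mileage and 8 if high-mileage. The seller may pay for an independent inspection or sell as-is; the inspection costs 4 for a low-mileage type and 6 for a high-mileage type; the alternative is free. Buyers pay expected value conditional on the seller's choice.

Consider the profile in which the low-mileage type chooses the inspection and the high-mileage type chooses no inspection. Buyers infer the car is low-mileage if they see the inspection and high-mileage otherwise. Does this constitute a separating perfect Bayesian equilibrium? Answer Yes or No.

Under these beliefs, the inspection earns price 16 and no inspection earns price 8.
low-mileage: the inspection nets 16 − 4 = 12; no inspection nets 8. low-mileage prefers the inspection.
high-mileage: the inspection nets 16 − 6 = 10; no inspection nets 8. high-mileage would deviate to the inspection.
high-mileage has a profitable deviation, so the profile is not an equilibrium.

No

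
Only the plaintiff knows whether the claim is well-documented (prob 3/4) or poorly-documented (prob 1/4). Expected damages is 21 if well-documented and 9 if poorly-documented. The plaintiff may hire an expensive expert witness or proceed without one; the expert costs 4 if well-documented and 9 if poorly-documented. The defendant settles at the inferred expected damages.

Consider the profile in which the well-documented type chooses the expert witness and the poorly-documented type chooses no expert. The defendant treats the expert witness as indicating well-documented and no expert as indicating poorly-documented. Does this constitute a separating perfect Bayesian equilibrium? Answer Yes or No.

No

Under these beliefs, the expert witness earns settlement 21 and no expert earns settlement 9.
well-documented: the expert witness nets 21 − 4 = 17; no expert nets 9. well-documented prefers the expert witness.
poorly-documented: the expert witness nets 21 − 9 = 12; no expert nets 9. poorly-documented would deviate to the expert witness.
poorly-documented has a profitable deviation, so the profile is not an equilibrium.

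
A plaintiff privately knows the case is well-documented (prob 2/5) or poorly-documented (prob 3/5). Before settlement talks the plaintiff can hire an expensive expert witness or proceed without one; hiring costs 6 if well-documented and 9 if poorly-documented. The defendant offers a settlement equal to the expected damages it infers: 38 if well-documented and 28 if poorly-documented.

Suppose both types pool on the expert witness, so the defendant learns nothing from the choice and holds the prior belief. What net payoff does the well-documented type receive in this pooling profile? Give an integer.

26

Pooled settlement = 2/5·38 + 3/5·28 = 32.
well-documented pays cost 6 for the expert witness, so net payoff = 32 − 6 = 26.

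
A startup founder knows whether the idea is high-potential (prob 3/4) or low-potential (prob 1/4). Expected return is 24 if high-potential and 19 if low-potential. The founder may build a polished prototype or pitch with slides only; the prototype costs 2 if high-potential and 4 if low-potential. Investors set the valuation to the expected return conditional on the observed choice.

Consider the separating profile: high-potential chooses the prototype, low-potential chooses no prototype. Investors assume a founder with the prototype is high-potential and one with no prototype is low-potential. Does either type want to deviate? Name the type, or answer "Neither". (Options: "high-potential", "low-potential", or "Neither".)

The prototype pays 24; no prototype pays 19.
high-potential: assigned the prototype, nets 24 − 2 = 22; deviating to no prototype nets 19.
low-potential: assigned no prototype, nets 19; deviating to the prototype nets 24 − 4 = 20.
The low-potential type gains 1 by deviating.

low-potential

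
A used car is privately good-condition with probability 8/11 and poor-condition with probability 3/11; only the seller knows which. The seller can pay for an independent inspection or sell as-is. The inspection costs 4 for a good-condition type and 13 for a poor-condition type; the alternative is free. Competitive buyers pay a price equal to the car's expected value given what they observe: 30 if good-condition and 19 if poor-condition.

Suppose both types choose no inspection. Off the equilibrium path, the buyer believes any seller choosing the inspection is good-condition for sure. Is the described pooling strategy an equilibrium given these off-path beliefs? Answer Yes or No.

On path, the buyer holds the prior and pays 8/11·30 + 3/11·19 = 27. Off path (the inspection), believing good-condition, it pays 30.
good-condition: no inspection nets 27; the inspection nets 30 − 4 = 26. good-condition stays.
poor-condition: no inspection nets 27; the inspection nets 30 − 13 = 17. poor-condition stays.
No type deviates, so pooling is sustained.

Yes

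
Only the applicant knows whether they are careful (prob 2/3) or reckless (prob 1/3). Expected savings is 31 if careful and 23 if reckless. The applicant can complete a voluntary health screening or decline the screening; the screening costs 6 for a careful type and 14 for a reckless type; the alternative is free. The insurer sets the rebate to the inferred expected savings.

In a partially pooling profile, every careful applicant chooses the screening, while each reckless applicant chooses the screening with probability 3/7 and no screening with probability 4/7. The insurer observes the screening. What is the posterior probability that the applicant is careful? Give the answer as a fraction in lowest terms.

P(the screening) = (2/3)·1 + (1/3)·(3/7) = 17/21.
By Bayes' rule, P(careful | the screening) = (2/3) / (17/21) = 14/17.

14/17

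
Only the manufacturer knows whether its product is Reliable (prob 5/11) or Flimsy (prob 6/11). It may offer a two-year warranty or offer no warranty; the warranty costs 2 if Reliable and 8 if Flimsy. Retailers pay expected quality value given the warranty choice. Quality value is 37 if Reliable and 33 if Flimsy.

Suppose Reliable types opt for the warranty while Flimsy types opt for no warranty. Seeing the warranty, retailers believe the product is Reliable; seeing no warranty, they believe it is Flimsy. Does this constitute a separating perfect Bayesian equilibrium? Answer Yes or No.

Under these beliefs, the warranty earns price 37 and no warranty earns price 33.
Reliable: the warranty nets 37 − 2 = 35; no warranty nets 33. Reliable prefers the warranty.
Flimsy: the warranty nets 37 − 8 = 29; no warranty nets 33. Flimsy prefers no warranty.
Neither type deviates, so the separating profile is an equilibrium.

Yes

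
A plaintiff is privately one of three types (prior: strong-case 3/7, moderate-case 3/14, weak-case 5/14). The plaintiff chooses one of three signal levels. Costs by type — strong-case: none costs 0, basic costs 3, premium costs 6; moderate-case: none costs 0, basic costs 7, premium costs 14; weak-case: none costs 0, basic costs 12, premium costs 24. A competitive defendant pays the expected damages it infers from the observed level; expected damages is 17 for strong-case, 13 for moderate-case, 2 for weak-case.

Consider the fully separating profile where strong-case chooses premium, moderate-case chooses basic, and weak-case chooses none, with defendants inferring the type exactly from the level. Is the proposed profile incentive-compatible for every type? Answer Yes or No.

Separating settlements: premium → 17, basic → 13, none → 2.
strong-case (assigned premium): none: 2 − 0 = 2; basic: 13 − 3 = 10; premium: 17 − 6 = 11. strong-case stays.
moderate-case (assigned basic): none: 2 − 0 = 2; basic: 13 − 7 = 6; premium: 17 − 14 = 3. moderate-case stays.
weak-case (assigned none): none: 2 − 0 = 2; basic: 13 − 12 = 1; premium: 17 − 24 = -7. weak-case stays.
Every type prefers its assigned level; separation holds.

Yes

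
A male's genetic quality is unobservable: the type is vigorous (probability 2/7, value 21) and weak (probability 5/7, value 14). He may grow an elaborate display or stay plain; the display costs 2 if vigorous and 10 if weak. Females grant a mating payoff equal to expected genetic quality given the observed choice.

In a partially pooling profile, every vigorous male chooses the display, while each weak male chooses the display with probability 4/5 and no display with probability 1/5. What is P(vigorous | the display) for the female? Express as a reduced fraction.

P(the display) = (2/7)·1 + (5/7)·(4/5) = 6/7.
By Bayes' rule, P(vigorous | the display) = (2/7) / (6/7) = 1/3.

1/3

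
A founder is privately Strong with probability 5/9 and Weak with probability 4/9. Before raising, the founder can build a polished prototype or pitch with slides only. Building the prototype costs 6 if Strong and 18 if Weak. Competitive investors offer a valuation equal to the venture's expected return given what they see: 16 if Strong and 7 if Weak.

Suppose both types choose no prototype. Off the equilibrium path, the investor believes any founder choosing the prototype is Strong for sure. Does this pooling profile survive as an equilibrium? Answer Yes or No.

On path, the investor holds the prior and pays 5/9·16 + 4/9·7 = 12. Off path (the prototype), believing Strong, it pays 16.
Strong: no prototype nets 12; the prototype nets 16 − 6 = 10. Strong stays.
Weak: no prototype nets 12; the prototype nets 16 − 18 = -2. Weak stays.
No type deviates, so pooling is sustained.

Yes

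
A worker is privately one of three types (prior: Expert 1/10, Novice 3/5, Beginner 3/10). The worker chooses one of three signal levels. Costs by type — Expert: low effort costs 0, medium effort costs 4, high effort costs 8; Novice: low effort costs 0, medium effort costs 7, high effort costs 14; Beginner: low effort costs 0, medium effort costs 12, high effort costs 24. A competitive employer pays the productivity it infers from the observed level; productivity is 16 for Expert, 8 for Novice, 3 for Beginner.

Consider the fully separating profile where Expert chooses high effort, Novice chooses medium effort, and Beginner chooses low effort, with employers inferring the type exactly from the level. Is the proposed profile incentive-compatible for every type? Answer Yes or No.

No

Separating wages: high effort → 16, medium effort → 8, low effort → 3.
Expert (assigned high effort): low effort: 3 − 0 = 3; medium effort: 8 − 4 = 4; high effort: 16 − 8 = 8. Expert stays.
Novice (assigned medium effort): low effort: 3 − 0 = 3; medium effort: 8 − 7 = 1; high effort: 16 − 14 = 2. Novice prefers low effort.
Beginner (assigned low effort): low effort: 3 − 0 = 3; medium effort: 8 − 12 = -4; high effort: 16 − 24 = -8. Beginner stays.
At least one type deviates; the separating profile fails.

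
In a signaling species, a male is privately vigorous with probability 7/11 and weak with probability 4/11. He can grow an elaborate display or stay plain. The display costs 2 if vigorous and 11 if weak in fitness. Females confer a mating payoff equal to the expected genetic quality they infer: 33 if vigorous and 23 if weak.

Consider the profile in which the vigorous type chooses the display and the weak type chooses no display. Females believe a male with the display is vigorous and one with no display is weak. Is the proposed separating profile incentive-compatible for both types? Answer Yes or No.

Yes

Under these beliefs, the display earns mating payoff 33 and no display earns mating payoff 23.
vigorous: the display nets 33 − 2 = 31; no display nets 23. vigorous prefers the display.
weak: the display nets 33 − 11 = 22; no display nets 23. weak prefers no display.
Neither type deviates, so the separating profile is an equilibrium.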